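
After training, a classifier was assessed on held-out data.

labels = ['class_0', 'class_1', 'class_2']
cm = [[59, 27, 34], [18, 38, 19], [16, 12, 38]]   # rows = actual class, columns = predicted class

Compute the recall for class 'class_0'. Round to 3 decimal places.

0.492

recall = TP/(TP+FN).
class_0: TP=59, FN=27+34=61 → 59/120 = 0.4917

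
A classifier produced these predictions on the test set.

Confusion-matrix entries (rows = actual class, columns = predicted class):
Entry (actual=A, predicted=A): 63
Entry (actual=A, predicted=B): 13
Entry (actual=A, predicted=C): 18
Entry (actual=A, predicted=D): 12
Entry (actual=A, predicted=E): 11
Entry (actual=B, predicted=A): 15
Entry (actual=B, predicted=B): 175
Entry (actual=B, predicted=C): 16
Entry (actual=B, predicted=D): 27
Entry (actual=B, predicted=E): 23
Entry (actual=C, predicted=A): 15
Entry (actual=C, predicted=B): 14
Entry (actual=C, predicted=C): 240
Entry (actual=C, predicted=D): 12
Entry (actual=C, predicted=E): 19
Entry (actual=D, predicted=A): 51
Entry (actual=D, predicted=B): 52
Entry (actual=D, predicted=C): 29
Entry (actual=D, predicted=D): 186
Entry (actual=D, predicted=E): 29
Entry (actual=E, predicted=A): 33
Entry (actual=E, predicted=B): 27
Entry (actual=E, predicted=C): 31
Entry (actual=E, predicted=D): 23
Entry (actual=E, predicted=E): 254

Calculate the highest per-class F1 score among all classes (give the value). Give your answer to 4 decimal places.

0.7571

Per-class F1 score (2·TP/(2·TP+FP+FN)):
  A: TP=63, FP=15+15+51+33=114, FN=13+18+12+11=54 → 126/294 = 0.42857
  B: TP=175, FP=13+14+52+27=106, FN=15+16+27+23=81 → 350/537 = 0.65177
  C: TP=240, FP=18+16+29+31=94, FN=15+14+12+19=60 → 480/634 = 0.75710
  D: TP=186, FP=12+27+12+23=74, FN=51+52+29+29=161 → 372/607 = 0.61285
  E: TP=254, FP=11+23+19+29=82, FN=33+27+31+23=114 → 508/704 = 0.72159
Highest is class 'C' with F1 score = 0.7571.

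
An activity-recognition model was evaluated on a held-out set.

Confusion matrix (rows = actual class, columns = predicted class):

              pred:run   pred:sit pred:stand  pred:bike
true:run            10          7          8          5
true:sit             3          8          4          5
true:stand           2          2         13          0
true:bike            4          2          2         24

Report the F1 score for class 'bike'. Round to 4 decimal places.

0.7273

Treat 'bike' as positive and all other classes as negative.
F1 score = 2·TP/(2·TP+FP+FN).
bike: TP=24, FP=5+5+0=10, FN=4+2+2=8 → 48/66 = 0.72727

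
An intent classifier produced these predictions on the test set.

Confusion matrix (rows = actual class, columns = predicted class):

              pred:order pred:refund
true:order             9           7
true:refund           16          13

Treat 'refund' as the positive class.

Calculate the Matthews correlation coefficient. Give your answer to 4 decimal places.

0.0104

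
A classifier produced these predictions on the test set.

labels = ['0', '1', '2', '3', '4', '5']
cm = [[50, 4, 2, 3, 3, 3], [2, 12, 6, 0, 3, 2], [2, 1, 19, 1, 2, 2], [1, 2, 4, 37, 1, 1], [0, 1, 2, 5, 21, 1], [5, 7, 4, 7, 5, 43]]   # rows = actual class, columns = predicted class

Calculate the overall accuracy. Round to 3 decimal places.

Accuracy = trace / total = (50+12+19+37+21+43=182) / 264 = 182/264 = 0.689

0.689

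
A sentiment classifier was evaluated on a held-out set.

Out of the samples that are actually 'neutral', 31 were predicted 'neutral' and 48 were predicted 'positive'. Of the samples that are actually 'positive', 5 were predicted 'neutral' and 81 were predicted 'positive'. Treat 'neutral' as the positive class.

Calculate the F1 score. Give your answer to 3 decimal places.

Precision = TP/(TP+FP) = 31/36 = 0.8611
Recall = TP/(TP+FN) = 31/79 = 0.3924
F1 = 2·TP/(2·TP+FP+FN) = 62/115 = 0.539

0.539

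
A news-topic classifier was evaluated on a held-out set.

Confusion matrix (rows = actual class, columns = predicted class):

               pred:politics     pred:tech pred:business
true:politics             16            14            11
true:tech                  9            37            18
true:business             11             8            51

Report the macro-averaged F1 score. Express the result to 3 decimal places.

0.566

Per-class F1 score (2·TP/(2·TP+FP+FN)):
  politics: TP=16, FP=9+11=20, FN=14+11=25 → 32/77 = 0.4156
  tech: TP=37, FP=14+8=22, FN=9+18=27 → 74/123 = 0.6016
  business: TP=51, FP=11+18=29, FN=11+8=19 → 102/150 = 0.6800
Macro-F1 score = mean = (0.4156 + 0.6016 + 0.6800) / 3 = 0.566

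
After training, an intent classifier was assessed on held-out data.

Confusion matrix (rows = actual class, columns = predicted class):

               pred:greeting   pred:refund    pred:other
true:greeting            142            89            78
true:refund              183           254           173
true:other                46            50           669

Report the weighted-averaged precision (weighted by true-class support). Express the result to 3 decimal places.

Per-class precision (TP/(TP+FP)):
  greeting: TP=142, FP=183+46=229 → 142/371 = 0.3827
  refund: TP=254, FP=89+50=139 → 254/393 = 0.6463
  other: TP=669, FP=78+173=251 → 669/920 = 0.7272
Weighted-precision = Σ (supportᵢ/N)·precisionᵢ with N=1684: (309/1684)·0.3827 + (610/1684)·0.6463 + (765/1684)·0.7272 = 0.635

0.635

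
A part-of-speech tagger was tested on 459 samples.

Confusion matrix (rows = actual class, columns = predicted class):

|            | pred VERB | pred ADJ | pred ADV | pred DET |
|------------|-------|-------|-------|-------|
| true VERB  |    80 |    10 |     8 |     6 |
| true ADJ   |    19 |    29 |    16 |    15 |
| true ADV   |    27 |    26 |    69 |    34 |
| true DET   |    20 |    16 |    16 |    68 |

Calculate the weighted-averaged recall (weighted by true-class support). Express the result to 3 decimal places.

Per-class recall (TP/(TP+FN)):
  VERB: TP=80, FN=10+8+6=24 → 80/104 = 0.7692
  ADJ: TP=29, FN=19+16+15=50 → 29/79 = 0.3671
  ADV: TP=69, FN=27+26+34=87 → 69/156 = 0.4423
  DET: TP=68, FN=20+16+16=52 → 68/120 = 0.5667
Weighted-recall = Σ (supportᵢ/N)·recallᵢ with N=459: (104/459)·0.7692 + (79/459)·0.3671 + (156/459)·0.4423 + (120/459)·0.5667 = 0.536

0.536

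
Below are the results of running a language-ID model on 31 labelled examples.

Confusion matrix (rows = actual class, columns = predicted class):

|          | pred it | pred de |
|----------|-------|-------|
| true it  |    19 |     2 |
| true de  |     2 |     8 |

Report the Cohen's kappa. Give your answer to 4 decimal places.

0.7048

Observed agreement pₒ = trace/N = 27/31 = 0.87097
Expected agreement pₑ = Σ (rowᵢ·colᵢ)/N² = (21·21 + 10·10)/31² = 0.56296
κ = (pₒ − pₑ)/(1 − pₑ) = (0.87097 − 0.56296)/(1 − 0.56296) = 0.7048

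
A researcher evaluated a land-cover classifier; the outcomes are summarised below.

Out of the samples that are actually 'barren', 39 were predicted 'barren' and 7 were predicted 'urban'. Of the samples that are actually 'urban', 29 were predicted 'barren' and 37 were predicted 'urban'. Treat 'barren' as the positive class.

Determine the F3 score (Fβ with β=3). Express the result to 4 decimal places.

0.8091

Fβ = (1+β²)·TP / ((1+β²)·TP + β²·FN + FP), with β²=9
= 10·39 / (10·39 + 9·7 + 29) = 0.8091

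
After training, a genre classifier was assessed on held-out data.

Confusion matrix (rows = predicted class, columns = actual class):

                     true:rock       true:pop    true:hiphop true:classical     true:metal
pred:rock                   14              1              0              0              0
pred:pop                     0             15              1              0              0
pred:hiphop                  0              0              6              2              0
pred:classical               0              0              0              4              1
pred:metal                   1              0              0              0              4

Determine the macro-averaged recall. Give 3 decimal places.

Per-class recall (TP/(TP+FN)):
  rock: TP=14, FN=0+0+0+1=1 → 14/15 = 0.9333
  pop: TP=15, FN=1+0+0+0=1 → 15/16 = 0.9375
  hiphop: TP=6, FN=0+1+0+0=1 → 6/7 = 0.8571
  classical: TP=4, FN=0+0+2+0=2 → 4/6 = 0.6667
  metal: TP=4, FN=0+0+0+1=1 → 4/5 = 0.8000
Macro-recall = mean = (0.9333 + 0.9375 + 0.8571 + 0.6667 + 0.8000) / 5 = 0.839

0.839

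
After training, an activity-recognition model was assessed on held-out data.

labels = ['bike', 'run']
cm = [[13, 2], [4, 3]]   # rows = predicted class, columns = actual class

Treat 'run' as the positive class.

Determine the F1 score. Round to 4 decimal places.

0.5000

Precision = TP/(TP+FP) = 3/7 = 0.4286
Recall = TP/(TP+FN) = 3/5 = 0.6000
F1 = 2·TP/(2·TP+FP+FN) = 6/12 = 0.5000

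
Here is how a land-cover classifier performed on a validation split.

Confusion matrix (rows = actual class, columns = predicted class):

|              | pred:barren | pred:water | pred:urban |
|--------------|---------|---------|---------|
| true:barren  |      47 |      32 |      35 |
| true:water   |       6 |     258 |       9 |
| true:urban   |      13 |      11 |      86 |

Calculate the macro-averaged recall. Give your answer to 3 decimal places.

Per-class recall (TP/(TP+FN)):
  barren: TP=47, FN=32+35=67 → 47/114 = 0.4123
  water: TP=258, FN=6+9=15 → 258/273 = 0.9451
  urban: TP=86, FN=13+11=24 → 86/110 = 0.7818
Macro-recall = mean = (0.4123 + 0.9451 + 0.7818) / 3 = 0.713

0.713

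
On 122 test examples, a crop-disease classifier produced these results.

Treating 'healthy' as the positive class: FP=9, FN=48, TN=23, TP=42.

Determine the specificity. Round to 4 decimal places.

Specificity = TN/(TN+FP) = 23/(23+9) = 0.7188

0.7188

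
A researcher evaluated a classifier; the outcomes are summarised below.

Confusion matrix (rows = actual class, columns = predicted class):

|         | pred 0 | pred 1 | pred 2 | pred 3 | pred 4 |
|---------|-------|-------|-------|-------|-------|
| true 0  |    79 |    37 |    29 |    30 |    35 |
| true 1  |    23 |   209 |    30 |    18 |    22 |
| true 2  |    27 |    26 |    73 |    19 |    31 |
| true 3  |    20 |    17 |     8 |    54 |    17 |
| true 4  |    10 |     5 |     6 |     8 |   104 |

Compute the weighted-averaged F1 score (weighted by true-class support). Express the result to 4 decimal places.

0.5481

Per-class F1 score (2·TP/(2·TP+FP+FN)):
  0: TP=79, FP=23+27+20+10=80, FN=37+29+30+35=131 → 158/369 = 0.42818
  1: TP=209, FP=37+26+17+5=85, FN=23+30+18+22=93 → 418/596 = 0.70134
  2: TP=73, FP=29+30+8+6=73, FN=27+26+19+31=103 → 146/322 = 0.45342
  3: TP=54, FP=30+18+19+8=75, FN=20+17+8+17=62 → 108/245 = 0.44082
  4: TP=104, FP=35+22+31+17=105, FN=10+5+6+8=29 → 208/342 = 0.60819
Weighted-F1 score = Σ (supportᵢ/N)·F1 scoreᵢ with N=937: (210/937)·0.42818 + (302/937)·0.70134 + (176/937)·0.45342 + (116/937)·0.44082 + (133/937)·0.60819 = 0.5481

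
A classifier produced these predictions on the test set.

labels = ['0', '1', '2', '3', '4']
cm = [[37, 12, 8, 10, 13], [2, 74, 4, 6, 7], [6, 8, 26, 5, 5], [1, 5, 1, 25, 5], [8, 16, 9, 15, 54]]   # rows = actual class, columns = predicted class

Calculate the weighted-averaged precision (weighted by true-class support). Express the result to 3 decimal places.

0.615

Per-class precision (TP/(TP+FP)):
  0: TP=37, FP=2+6+1+8=17 → 37/54 = 0.6852
  1: TP=74, FP=12+8+5+16=41 → 74/115 = 0.6435
  2: TP=26, FP=8+4+1+9=22 → 26/48 = 0.5417
  3: TP=25, FP=10+6+5+15=36 → 25/61 = 0.4098
  4: TP=54, FP=13+7+5+5=30 → 54/84 = 0.6429
Weighted-precision = Σ (supportᵢ/N)·precisionᵢ with N=362: (80/362)·0.6852 + (93/362)·0.6435 + (50/362)·0.5417 + (37/362)·0.4098 + (102/362)·0.6429 = 0.615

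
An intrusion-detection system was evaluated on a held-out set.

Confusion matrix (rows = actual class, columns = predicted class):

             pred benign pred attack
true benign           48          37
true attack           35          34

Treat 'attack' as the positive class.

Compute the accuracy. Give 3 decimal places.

Accuracy = (TP+TN)/N = (34+48)/154 = 0.532

0.532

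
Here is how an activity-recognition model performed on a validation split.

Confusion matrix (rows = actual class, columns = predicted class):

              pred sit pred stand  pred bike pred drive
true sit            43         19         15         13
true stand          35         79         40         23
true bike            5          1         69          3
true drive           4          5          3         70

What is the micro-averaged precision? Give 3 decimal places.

Micro-averaging pools counts across classes: ΣTP=261, ΣFP=166, ΣFN=166.
Micro-precision = TP/(TP+FP) on pooled counts = 0.611 (equals overall accuracy in single-label multiclass).

0.611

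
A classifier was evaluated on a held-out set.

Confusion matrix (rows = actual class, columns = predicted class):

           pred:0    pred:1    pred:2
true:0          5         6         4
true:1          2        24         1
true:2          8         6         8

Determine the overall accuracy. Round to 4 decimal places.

0.5781

Accuracy = trace / total = (5+24+8=37) / 64 = 37/64 = 0.5781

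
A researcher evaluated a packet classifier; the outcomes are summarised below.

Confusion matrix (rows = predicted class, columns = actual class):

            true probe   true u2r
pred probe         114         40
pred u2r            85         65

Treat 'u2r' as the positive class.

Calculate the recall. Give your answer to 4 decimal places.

Recall = TP/(TP+FN) = 65/(65+40) = 65/105 = 0.6190

0.6190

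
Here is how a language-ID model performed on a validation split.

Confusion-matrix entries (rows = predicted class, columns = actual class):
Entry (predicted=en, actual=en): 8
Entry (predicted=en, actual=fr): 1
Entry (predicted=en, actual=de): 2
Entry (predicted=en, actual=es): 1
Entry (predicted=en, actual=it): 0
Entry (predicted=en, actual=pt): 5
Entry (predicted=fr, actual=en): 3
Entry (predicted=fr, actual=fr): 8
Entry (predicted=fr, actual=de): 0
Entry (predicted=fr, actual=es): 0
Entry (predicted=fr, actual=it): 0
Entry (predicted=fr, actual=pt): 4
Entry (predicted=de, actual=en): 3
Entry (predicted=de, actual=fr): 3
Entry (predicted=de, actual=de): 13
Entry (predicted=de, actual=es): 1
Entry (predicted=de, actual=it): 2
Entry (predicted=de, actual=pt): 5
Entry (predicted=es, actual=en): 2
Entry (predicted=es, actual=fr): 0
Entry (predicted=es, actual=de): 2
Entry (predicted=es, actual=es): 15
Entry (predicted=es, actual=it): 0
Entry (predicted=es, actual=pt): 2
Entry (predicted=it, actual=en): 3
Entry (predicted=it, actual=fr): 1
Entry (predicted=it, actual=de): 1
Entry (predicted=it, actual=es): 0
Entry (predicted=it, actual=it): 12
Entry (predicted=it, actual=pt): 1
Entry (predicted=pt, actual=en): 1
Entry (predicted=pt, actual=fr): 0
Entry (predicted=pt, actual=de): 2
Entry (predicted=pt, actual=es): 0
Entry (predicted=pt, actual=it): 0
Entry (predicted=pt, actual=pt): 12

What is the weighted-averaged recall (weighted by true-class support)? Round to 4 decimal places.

0.6018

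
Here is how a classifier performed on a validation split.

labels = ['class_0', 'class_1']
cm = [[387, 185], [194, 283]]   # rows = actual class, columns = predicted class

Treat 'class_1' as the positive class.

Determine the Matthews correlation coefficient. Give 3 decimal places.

MCC = (TP·TN − FP·FN) / √((TP+FP)(TP+FN)(TN+FP)(TN+FN))
Numerator = 283·387 − 185·194 = 73631
Denominator = √(468·477·572·581) = √74188466352 = 272375.5979
MCC = 73631 / 272375.5979 = 0.270

0.270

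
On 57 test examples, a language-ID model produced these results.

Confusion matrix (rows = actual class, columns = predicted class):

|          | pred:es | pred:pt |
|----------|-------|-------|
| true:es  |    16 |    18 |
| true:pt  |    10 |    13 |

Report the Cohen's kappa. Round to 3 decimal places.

0.034

Observed agreement pₒ = trace/N = 29/57 = 0.5088
Expected agreement pₑ = Σ (rowᵢ·colᵢ)/N² = (34·26 + 23·31)/57² = 0.4915
κ = (pₒ − pₑ)/(1 − pₑ) = (0.5088 − 0.4915)/(1 − 0.4915) = 0.034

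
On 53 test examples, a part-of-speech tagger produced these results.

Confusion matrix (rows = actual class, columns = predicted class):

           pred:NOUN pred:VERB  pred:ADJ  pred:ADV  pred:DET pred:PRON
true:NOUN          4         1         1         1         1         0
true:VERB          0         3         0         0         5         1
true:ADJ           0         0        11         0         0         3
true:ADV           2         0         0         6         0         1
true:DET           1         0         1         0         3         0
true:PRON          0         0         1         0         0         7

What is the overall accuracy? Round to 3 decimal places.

0.642

Accuracy = trace / total = (4+3+11+6+3+7=34) / 53 = 34/53 = 0.642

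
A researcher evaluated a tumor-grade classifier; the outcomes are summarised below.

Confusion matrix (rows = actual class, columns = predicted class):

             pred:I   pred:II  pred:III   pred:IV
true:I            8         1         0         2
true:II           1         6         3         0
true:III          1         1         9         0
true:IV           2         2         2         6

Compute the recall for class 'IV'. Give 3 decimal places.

0.500

Treat 'IV' as positive and all other classes as negative.
recall = TP/(TP+FN).
IV: TP=6, FN=2+2+2=6 → 6/12 = 0.5000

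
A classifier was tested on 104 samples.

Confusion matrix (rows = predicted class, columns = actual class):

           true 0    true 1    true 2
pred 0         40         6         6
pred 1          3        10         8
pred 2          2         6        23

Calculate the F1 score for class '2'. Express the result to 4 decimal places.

0.6765

One-vs-rest for '2': TP = diagonal; FP = other classes predicted '2'; FN = '2' predicted as other.
F1 score = 2·TP/(2·TP+FP+FN).
2: TP=23, FP=2+6=8, FN=6+8=14 → 46/68 = 0.67647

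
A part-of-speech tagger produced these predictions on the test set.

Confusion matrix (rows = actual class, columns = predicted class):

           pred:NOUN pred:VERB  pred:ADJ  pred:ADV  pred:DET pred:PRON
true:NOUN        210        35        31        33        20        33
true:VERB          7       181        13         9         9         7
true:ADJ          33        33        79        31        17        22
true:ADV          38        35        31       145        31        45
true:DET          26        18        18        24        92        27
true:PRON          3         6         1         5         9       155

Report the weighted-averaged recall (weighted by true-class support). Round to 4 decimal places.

Per-class recall (TP/(TP+FN)):
  NOUN: TP=210, FN=35+31+33+20+33=152 → 210/362 = 0.58011
  VERB: TP=181, FN=7+13+9+9+7=45 → 181/226 = 0.80088
  ADJ: TP=79, FN=33+33+31+17+22=136 → 79/215 = 0.36744
  ADV: TP=145, FN=38+35+31+31+45=180 → 145/325 = 0.44615
  DET: TP=92, FN=26+18+18+24+27=113 → 92/205 = 0.44878
  PRON: TP=155, FN=3+6+1+5+9=24 → 155/179 = 0.86592
Weighted-recall = Σ (supportᵢ/N)·recallᵢ with N=1512: (362/1512)·0.58011 + (226/1512)·0.80088 + (215/1512)·0.36744 + (325/1512)·0.44615 + (205/1512)·0.44878 + (179/1512)·0.86592 = 0.5701

0.5701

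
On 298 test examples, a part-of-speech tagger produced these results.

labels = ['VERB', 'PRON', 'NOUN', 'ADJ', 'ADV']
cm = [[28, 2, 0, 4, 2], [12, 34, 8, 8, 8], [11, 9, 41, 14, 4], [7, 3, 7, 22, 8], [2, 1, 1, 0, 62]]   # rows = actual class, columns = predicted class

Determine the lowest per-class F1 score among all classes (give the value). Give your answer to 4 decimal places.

Per-class F1 score (2·TP/(2·TP+FP+FN)):
  VERB: TP=28, FP=12+11+7+2=32, FN=2+0+4+2=8 → 56/96 = 0.58333
  PRON: TP=34, FP=2+9+3+1=15, FN=12+8+8+8=36 → 68/119 = 0.57143
  NOUN: TP=41, FP=0+8+7+1=16, FN=11+9+14+4=38 → 82/136 = 0.60294
  ADJ: TP=22, FP=4+8+14+0=26, FN=7+3+7+8=25 → 44/95 = 0.46316
  ADV: TP=62, FP=2+8+4+8=22, FN=2+1+1+0=4 → 124/150 = 0.82667
Lowest is class 'ADJ' with F1 score = 0.4632.

0.4632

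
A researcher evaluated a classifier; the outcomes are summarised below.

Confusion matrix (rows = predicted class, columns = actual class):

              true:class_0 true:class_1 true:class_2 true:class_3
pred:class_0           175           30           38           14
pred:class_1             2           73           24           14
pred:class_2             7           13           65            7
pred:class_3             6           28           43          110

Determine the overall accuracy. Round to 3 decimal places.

Accuracy = trace / total = (175+73+65+110=423) / 649 = 423/649 = 0.652

0.652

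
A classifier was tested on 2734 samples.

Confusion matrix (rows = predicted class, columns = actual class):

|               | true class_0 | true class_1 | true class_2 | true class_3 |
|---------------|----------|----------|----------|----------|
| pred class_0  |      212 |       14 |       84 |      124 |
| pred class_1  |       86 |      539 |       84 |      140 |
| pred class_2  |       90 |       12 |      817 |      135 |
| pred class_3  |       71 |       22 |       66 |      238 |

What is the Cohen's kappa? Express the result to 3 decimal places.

0.532

Observed agreement pₒ = trace/N = 1806/2734 = 0.6606
Expected agreement pₑ = Σ (rowᵢ·colᵢ)/N² = (459·434 + 587·849 + 1051·1054 + 637·397)/2734² = 0.2754
κ = (pₒ − pₑ)/(1 − pₑ) = (0.6606 − 0.2754)/(1 − 0.2754) = 0.532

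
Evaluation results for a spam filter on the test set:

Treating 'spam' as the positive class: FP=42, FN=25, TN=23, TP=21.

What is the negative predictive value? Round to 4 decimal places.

0.4792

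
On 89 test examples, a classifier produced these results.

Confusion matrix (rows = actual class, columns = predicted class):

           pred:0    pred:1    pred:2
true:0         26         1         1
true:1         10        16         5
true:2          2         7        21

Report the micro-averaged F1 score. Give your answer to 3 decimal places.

Micro-averaging pools counts across classes: ΣTP=63, ΣFP=26, ΣFN=26.
Micro-F1 score = 2·TP/(2·TP+FP+FN) on pooled counts = 0.708 (equals overall accuracy in single-label multiclass).

0.708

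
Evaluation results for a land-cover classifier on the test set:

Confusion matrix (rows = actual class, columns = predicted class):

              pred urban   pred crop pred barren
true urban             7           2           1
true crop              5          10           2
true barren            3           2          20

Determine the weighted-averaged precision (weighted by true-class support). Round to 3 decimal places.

0.741

Per-class precision (TP/(TP+FP)):
  urban: TP=7, FP=5+3=8 → 7/15 = 0.4667
  crop: TP=10, FP=2+2=4 → 10/14 = 0.7143
  barren: TP=20, FP=1+2=3 → 20/23 = 0.8696
Weighted-precision = Σ (supportᵢ/N)·precisionᵢ with N=52: (10/52)·0.4667 + (17/52)·0.7143 + (25/52)·0.8696 = 0.741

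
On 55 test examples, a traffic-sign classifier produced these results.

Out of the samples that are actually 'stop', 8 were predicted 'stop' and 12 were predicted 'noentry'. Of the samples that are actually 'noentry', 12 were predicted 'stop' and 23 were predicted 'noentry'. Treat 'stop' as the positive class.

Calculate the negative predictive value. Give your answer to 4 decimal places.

0.6571

NPV = TN/(TN+FN) = 23/(23+12) = 0.6571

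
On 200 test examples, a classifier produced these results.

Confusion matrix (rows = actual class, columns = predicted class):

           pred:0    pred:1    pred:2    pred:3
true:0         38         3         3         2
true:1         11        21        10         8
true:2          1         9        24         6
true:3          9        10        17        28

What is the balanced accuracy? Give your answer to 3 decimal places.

0.571

Balanced accuracy = mean of per-class recall.
  0: recall = 38/46 = 0.8261
  1: recall = 21/50 = 0.4200
  2: recall = 24/40 = 0.6000
  3: recall = 28/64 = 0.4375
Mean = (0.8261 + 0.4200 + 0.6000 + 0.4375) / 4 = 0.571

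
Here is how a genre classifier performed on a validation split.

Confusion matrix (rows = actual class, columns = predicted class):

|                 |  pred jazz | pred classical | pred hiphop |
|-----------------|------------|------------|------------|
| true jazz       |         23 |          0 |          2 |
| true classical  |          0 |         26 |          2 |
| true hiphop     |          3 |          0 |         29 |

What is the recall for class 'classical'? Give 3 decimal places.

0.929

recall = TP/(TP+FN).
classical: TP=26, FN=0+2=2 → 26/28 = 0.9286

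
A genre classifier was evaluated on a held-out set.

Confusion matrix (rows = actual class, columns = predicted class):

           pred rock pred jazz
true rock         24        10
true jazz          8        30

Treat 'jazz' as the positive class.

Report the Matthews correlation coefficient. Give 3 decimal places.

MCC = (TP·TN − FP·FN) / √((TP+FP)(TP+FN)(TN+FP)(TN+FN))
Numerator = 30·24 − 10·8 = 640
Denominator = √(40·38·34·32) = √1653760 = 1285.9860
MCC = 640 / 1285.9860 = 0.498

0.498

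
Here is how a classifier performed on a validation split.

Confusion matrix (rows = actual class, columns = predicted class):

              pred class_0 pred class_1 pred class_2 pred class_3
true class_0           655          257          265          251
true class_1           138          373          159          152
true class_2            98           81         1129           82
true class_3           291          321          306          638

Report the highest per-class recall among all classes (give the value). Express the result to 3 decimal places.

Per-class recall (TP/(TP+FN)):
  class_0: TP=655, FN=257+265+251=773 → 655/1428 = 0.4587
  class_1: TP=373, FN=138+159+152=449 → 373/822 = 0.4538
  class_2: TP=1129, FN=98+81+82=261 → 1129/1390 = 0.8122
  class_3: TP=638, FN=291+321+306=918 → 638/1556 = 0.4100
Highest is class 'class_2' with recall = 0.812.

0.812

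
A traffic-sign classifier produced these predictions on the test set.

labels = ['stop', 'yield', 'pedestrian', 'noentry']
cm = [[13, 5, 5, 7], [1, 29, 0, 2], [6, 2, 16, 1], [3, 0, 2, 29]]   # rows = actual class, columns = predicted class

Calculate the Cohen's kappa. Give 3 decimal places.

0.622

Observed agreement pₒ = trace/N = 87/121 = 0.7190
Expected agreement pₑ = Σ (rowᵢ·colᵢ)/N² = (30·23 + 32·36 + 25·23 + 34·39)/121² = 0.2557
κ = (pₒ − pₑ)/(1 − pₑ) = (0.7190 − 0.2557)/(1 − 0.2557) = 0.622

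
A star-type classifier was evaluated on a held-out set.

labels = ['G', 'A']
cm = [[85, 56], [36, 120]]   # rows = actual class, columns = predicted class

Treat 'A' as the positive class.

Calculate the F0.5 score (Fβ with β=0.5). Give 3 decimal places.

0.698

Fβ = (1+β²)·TP / ((1+β²)·TP + β²·FN + FP), with β²=1/4
= 1.25·120 / (1.25·120 + 0.25·36 + 56) = 0.698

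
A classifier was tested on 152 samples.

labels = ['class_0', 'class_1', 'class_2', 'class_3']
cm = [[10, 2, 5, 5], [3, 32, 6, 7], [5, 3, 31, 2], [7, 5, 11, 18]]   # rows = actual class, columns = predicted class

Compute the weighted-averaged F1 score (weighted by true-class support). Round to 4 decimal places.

0.5971

Per-class F1 score (2·TP/(2·TP+FP+FN)):
  class_0: TP=10, FP=3+5+7=15, FN=2+5+5=12 → 20/47 = 0.42553
  class_1: TP=32, FP=2+3+5=10, FN=3+6+7=16 → 64/90 = 0.71111
  class_2: TP=31, FP=5+6+11=22, FN=5+3+2=10 → 62/94 = 0.65957
  class_3: TP=18, FP=5+7+2=14, FN=7+5+11=23 → 36/73 = 0.49315
Weighted-F1 score = Σ (supportᵢ/N)·F1 scoreᵢ with N=152: (22/152)·0.42553 + (48/152)·0.71111 + (41/152)·0.65957 + (41/152)·0.49315 = 0.5971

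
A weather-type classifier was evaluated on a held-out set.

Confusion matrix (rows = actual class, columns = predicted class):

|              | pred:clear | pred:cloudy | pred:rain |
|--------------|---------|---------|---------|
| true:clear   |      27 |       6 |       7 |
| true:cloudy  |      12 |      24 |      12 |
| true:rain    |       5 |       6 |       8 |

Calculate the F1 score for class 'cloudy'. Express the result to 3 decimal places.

0.571

One-vs-rest for 'cloudy': TP = diagonal; FP = other classes predicted 'cloudy'; FN = 'cloudy' predicted as other.
F1 score = 2·TP/(2·TP+FP+FN).
cloudy: TP=24, FP=6+6=12, FN=12+12=24 → 48/84 = 0.5714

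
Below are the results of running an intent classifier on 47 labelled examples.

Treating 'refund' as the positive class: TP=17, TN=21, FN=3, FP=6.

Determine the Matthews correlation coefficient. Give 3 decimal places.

MCC = (TP·TN − FP·FN) / √((TP+FP)(TP+FN)(TN+FP)(TN+FN))
Numerator = 17·21 − 6·3 = 339
Denominator = √(23·20·27·24) = √298080 = 545.9670
MCC = 339 / 545.9670 = 0.621

0.621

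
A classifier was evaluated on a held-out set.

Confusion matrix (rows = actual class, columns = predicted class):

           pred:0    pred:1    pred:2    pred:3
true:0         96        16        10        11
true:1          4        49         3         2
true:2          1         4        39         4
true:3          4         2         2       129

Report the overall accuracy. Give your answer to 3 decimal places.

0.832

Accuracy = trace / total = (96+49+39+129=313) / 376 = 313/376 = 0.832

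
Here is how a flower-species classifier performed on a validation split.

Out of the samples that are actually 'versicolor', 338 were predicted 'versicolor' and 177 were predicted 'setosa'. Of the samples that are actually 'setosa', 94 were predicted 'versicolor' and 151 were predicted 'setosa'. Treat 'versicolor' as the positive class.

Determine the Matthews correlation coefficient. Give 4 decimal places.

0.2573

MCC = (TP·TN − FP·FN) / √((TP+FP)(TP+FN)(TN+FP)(TN+FN))
Numerator = 338·151 − 94·177 = 34400
Denominator = √(432·515·245·328) = √17878492800 = 133710.4813
MCC = 34400 / 133710.4813 = 0.2573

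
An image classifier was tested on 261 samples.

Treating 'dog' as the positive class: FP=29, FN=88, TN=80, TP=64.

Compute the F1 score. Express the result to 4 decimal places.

0.5224

Precision = TP/(TP+FP) = 64/93 = 0.6882
Recall = TP/(TP+FN) = 64/152 = 0.4211
F1 = 2·TP/(2·TP+FP+FN) = 128/245 = 0.5224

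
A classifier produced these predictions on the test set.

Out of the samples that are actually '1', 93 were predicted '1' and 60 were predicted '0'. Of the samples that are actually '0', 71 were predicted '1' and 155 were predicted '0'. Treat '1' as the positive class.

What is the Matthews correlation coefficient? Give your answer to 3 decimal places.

0.291

MCC = (TP·TN − FP·FN) / √((TP+FP)(TP+FN)(TN+FP)(TN+FN))
Numerator = 93·155 − 71·60 = 10155
Denominator = √(164·153·226·215) = √1219220280 = 34917.3349
MCC = 10155 / 34917.3349 = 0.291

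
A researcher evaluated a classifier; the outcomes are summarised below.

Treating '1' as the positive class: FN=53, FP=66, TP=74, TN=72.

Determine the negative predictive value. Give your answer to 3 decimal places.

0.576

NPV = TN/(TN+FN) = 72/(72+53) = 0.576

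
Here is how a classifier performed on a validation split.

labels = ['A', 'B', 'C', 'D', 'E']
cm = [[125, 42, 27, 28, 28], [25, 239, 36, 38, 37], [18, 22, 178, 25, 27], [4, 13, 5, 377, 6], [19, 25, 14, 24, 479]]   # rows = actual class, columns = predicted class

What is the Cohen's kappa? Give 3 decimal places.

0.680

Observed agreement pₒ = trace/N = 1398/1861 = 0.7512
Expected agreement pₑ = Σ (rowᵢ·colᵢ)/N² = (250·191 + 375·341 + 270·260 + 405·492 + 561·577)/1861² = 0.2220
κ = (pₒ − pₑ)/(1 − pₑ) = (0.7512 − 0.2220)/(1 − 0.2220) = 0.680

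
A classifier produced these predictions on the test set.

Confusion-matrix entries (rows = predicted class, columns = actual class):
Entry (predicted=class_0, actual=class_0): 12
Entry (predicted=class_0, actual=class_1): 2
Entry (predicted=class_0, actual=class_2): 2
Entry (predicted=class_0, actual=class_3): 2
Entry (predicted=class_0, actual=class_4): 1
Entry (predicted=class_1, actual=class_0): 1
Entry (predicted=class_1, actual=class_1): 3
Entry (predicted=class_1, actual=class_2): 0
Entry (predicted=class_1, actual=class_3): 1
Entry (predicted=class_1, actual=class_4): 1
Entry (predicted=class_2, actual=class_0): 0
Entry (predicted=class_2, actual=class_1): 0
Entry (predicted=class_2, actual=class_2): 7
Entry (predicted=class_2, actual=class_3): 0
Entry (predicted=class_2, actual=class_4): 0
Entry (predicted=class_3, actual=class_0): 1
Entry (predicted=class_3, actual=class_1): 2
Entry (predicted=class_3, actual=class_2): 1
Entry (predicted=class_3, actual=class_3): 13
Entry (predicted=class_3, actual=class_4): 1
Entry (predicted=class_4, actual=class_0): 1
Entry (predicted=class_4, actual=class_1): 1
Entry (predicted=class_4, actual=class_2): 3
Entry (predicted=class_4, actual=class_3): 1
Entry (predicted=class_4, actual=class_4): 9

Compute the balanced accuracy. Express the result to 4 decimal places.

Balanced accuracy = mean of per-class recall.
  class_0: recall = 12/15 = 0.80000
  class_1: recall = 3/8 = 0.37500
  class_2: recall = 7/13 = 0.53846
  class_3: recall = 13/17 = 0.76471
  class_4: recall = 9/12 = 0.75000
Mean = (0.80000 + 0.37500 + 0.53846 + 0.76471 + 0.75000) / 5 = 0.6456

0.6456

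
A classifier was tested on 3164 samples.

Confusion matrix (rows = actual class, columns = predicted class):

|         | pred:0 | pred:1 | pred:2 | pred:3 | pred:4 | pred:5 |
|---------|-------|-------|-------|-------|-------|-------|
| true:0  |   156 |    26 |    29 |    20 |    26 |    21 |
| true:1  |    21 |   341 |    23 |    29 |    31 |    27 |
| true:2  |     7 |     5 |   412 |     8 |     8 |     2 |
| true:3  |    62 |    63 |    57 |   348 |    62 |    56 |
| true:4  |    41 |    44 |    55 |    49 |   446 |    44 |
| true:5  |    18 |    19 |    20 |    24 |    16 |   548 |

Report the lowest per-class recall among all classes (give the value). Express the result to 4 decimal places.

0.5370

Per-class recall (TP/(TP+FN)):
  0: TP=156, FN=26+29+20+26+21=122 → 156/278 = 0.56115
  1: TP=341, FN=21+23+29+31+27=131 → 341/472 = 0.72246
  2: TP=412, FN=7+5+8+8+2=30 → 412/442 = 0.93213
  3: TP=348, FN=62+63+57+62+56=300 → 348/648 = 0.53704
  4: TP=446, FN=41+44+55+49+44=233 → 446/679 = 0.65685
  5: TP=548, FN=18+19+20+24+16=97 → 548/645 = 0.84961
Lowest is class '3' with recall = 0.5370.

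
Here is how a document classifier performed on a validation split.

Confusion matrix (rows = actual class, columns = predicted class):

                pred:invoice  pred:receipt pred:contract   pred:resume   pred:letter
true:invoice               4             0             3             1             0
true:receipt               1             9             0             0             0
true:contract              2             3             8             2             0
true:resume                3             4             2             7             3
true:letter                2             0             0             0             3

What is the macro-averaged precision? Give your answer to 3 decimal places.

0.542

Per-class precision (TP/(TP+FP)):
  invoice: TP=4, FP=1+2+3+2=8 → 4/12 = 0.3333
  receipt: TP=9, FP=0+3+4+0=7 → 9/16 = 0.5625
  contract: TP=8, FP=3+0+2+0=5 → 8/13 = 0.6154
  resume: TP=7, FP=1+0+2+0=3 → 7/10 = 0.7000
  letter: TP=3, FP=0+0+0+3=3 → 3/6 = 0.5000
Macro-precision = mean = (0.3333 + 0.5625 + 0.6154 + 0.7000 + 0.5000) / 5 = 0.542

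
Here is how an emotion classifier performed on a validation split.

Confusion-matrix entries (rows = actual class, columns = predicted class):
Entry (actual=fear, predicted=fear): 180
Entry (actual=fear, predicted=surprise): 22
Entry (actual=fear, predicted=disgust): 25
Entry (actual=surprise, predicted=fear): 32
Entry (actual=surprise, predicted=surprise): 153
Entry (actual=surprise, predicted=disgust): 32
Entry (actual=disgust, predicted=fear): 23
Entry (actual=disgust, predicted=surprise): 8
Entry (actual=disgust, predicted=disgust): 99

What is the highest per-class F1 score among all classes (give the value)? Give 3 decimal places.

0.779

Per-class F1 score (2·TP/(2·TP+FP+FN)):
  fear: TP=180, FP=32+23=55, FN=22+25=47 → 360/462 = 0.7792
  surprise: TP=153, FP=22+8=30, FN=32+32=64 → 306/400 = 0.7650
  disgust: TP=99, FP=25+32=57, FN=23+8=31 → 198/286 = 0.6923
Highest is class 'fear' with F1 score = 0.779.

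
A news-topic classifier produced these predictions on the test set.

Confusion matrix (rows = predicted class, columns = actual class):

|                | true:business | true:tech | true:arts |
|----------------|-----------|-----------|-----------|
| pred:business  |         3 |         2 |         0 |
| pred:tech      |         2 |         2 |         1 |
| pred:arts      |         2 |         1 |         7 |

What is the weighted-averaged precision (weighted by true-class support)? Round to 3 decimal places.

Per-class precision (TP/(TP+FP)):
  business: TP=3, FP=2+0=2 → 3/5 = 0.6000
  tech: TP=2, FP=2+1=3 → 2/5 = 0.4000
  arts: TP=7, FP=2+1=3 → 7/10 = 0.7000
Weighted-precision = Σ (supportᵢ/N)·precisionᵢ with N=20: (7/20)·0.6000 + (5/20)·0.4000 + (8/20)·0.7000 = 0.590

0.590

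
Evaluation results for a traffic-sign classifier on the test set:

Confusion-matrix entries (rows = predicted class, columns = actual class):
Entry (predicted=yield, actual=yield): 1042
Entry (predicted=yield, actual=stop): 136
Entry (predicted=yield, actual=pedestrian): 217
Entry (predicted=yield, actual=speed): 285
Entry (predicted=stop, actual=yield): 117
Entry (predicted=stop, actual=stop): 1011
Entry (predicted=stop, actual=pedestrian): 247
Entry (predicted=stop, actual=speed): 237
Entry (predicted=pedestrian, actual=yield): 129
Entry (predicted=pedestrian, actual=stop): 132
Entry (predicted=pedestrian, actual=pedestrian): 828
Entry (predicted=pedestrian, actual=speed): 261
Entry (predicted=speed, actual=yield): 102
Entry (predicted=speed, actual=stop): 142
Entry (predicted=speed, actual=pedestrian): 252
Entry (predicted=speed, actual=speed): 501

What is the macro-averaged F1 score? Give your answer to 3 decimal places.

0.589

Per-class F1 score (2·TP/(2·TP+FP+FN)):
  yield: TP=1042, FP=136+217+285=638, FN=117+129+102=348 → 2084/3070 = 0.6788
  stop: TP=1011, FP=117+247+237=601, FN=136+132+142=410 → 2022/3033 = 0.6667
  pedestrian: TP=828, FP=129+132+261=522, FN=217+247+252=716 → 1656/2894 = 0.5722
  speed: TP=501, FP=102+142+252=496, FN=285+237+261=783 → 1002/2281 = 0.4393
Macro-F1 score = mean = (0.6788 + 0.6667 + 0.5722 + 0.4393) / 4 = 0.589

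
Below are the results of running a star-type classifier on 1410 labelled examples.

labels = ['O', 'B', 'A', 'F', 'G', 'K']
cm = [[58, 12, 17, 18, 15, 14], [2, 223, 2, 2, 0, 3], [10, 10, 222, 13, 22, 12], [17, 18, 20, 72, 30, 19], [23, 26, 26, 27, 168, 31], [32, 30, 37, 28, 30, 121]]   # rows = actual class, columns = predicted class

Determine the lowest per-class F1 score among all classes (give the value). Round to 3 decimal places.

Per-class F1 score (2·TP/(2·TP+FP+FN)):
  O: TP=58, FP=2+10+17+23+32=84, FN=12+17+18+15+14=76 → 116/276 = 0.4203
  B: TP=223, FP=12+10+18+26+30=96, FN=2+2+2+0+3=9 → 446/551 = 0.8094
  A: TP=222, FP=17+2+20+26+37=102, FN=10+10+13+22+12=67 → 444/613 = 0.7243
  F: TP=72, FP=18+2+13+27+28=88, FN=17+18+20+30+19=104 → 144/336 = 0.4286
  G: TP=168, FP=15+0+22+30+30=97, FN=23+26+26+27+31=133 → 336/566 = 0.5936
  K: TP=121, FP=14+3+12+19+31=79, FN=32+30+37+28+30=157 → 242/478 = 0.5063
Lowest is class 'O' with F1 score = 0.420.

0.420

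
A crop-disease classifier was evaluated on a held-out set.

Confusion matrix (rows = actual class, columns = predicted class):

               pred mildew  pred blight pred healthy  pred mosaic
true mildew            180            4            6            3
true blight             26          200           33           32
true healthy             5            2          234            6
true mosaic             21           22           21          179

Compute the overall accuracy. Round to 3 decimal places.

0.814

Accuracy = trace / total = (180+200+234+179=793) / 974 = 793/974 = 0.814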